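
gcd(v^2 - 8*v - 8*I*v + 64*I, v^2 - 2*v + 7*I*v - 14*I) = 1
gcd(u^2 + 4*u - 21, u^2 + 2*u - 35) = u + 7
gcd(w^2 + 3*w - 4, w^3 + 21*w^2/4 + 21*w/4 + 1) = w + 4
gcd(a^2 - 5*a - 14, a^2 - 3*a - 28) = a - 7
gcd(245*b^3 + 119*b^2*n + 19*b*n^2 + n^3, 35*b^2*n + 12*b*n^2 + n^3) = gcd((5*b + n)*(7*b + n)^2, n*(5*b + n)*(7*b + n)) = 35*b^2 + 12*b*n + n^2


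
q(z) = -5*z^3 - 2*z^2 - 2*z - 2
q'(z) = -15*z^2 - 4*z - 2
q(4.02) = -367.18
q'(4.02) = -260.49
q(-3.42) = 181.46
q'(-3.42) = -163.77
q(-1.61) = 16.90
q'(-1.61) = -34.44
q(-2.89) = 107.76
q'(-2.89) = -115.72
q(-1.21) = 6.35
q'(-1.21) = -19.12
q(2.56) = -104.11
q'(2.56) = -110.54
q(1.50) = -26.38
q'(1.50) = -41.75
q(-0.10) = -1.82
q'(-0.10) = -1.75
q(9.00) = -3827.00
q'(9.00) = -1253.00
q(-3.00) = 121.00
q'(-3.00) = -125.00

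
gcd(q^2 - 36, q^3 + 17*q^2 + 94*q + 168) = q + 6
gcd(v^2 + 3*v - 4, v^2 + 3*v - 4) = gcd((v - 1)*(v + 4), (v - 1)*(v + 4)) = v^2 + 3*v - 4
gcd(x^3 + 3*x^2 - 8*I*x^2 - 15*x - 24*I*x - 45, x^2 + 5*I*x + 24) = x - 3*I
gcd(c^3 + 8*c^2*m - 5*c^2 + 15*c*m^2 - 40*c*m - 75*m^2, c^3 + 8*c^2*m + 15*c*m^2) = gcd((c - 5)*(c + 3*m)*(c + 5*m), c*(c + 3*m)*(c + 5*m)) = c^2 + 8*c*m + 15*m^2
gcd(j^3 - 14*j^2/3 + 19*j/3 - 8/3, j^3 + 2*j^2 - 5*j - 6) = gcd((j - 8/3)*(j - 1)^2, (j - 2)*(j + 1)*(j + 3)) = 1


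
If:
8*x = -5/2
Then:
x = -5/16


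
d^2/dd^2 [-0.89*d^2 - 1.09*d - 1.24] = -1.78000000000000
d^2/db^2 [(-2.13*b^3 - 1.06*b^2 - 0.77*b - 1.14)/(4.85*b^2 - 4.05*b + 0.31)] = (-5.6843418860808e-14*b^5 - 141.33649*b^3 - 135.28635*b^2 + 140.072712*b - 36.106922)/(114.084125*b^6 - 285.798375*b^5 + 260.5323*b^4 - 102.965175*b^3 + 16.65258*b^2 - 1.167615*b + 0.029791)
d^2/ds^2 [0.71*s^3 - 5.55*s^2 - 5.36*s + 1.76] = 4.26*s - 11.1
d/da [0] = 0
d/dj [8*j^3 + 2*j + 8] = 24*j^2 + 2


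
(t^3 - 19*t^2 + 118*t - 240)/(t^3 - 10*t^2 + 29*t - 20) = (t^2 - 14*t + 48)/(t^2 - 5*t + 4)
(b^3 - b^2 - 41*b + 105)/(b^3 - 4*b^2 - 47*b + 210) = (b - 3)/(b - 6)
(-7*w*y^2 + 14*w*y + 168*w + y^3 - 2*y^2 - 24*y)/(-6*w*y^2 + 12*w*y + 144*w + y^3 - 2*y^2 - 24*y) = (-7*w + y)/(-6*w + y)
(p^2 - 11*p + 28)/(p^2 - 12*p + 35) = (p - 4)/(p - 5)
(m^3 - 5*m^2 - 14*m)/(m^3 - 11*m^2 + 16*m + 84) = m/(m - 6)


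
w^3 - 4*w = w*(w - 2)*(w + 2)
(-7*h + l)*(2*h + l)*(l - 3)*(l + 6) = -14*h^2*l^2 - 42*h^2*l + 252*h^2 - 5*h*l^3 - 15*h*l^2 + 90*h*l + l^4 + 3*l^3 - 18*l^2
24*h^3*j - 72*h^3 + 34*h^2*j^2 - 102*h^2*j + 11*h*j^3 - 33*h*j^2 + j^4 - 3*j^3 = (h + j)*(4*h + j)*(6*h + j)*(j - 3)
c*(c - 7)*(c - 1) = c^3 - 8*c^2 + 7*c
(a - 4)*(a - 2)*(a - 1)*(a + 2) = a^4 - 5*a^3 + 20*a - 16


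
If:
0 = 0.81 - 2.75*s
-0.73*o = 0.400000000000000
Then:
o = -0.55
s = 0.29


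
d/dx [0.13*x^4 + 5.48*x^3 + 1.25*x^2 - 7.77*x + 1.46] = 0.52*x^3 + 16.44*x^2 + 2.5*x - 7.77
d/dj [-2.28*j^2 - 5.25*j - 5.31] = -4.56*j - 5.25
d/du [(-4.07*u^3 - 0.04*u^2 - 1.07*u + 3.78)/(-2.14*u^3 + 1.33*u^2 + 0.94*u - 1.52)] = (3.5527136788005e-15*u^5 - 5.4987*u^4 - 12.2312*u^3 + 44.2123*u^2 - 9.9332*u - 1.9268)/(4.5796*u^6 - 5.6924*u^5 - 2.2543*u^4 + 9.006*u^3 - 3.1596*u^2 - 2.8576*u + 2.3104)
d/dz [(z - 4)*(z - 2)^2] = (z - 2)*(3*z - 10)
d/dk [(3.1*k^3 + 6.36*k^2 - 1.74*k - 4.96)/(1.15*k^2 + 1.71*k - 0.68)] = (3.565*k^4 + 10.602*k^3 + 6.5526*k^2 + 2.7584*k + 9.6648)/(1.3225*k^4 + 3.933*k^3 + 1.3601*k^2 - 2.3256*k + 0.4624)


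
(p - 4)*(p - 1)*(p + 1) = p^3 - 4*p^2 - p + 4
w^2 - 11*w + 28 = (w - 7)*(w - 4)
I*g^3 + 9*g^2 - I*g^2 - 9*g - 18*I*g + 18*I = (g - 6*I)*(g - 3*I)*(I*g - I)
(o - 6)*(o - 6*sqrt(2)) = o^2 - 6*sqrt(2)*o - 6*o + 36*sqrt(2)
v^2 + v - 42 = (v - 6)*(v + 7)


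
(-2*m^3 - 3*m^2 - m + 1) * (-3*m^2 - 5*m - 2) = 6*m^5 + 19*m^4 + 22*m^3 + 8*m^2 - 3*m - 2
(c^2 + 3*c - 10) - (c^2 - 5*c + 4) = 8*c - 14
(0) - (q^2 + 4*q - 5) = -q^2 - 4*q + 5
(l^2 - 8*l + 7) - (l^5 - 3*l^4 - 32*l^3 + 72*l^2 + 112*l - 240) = -l^5 + 3*l^4 + 32*l^3 - 71*l^2 - 120*l + 247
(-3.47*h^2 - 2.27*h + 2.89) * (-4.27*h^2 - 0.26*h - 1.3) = 14.8169*h^4 + 10.5951*h^3 - 7.2391*h^2 + 2.1996*h - 3.757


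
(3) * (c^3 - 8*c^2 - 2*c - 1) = 3*c^3 - 24*c^2 - 6*c - 3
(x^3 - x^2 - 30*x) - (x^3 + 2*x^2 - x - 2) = -3*x^2 - 29*x + 2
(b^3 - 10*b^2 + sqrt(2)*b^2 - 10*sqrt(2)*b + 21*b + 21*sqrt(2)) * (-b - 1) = -b^4 - sqrt(2)*b^3 + 9*b^3 - 11*b^2 + 9*sqrt(2)*b^2 - 21*b - 11*sqrt(2)*b - 21*sqrt(2)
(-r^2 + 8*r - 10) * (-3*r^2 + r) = 3*r^4 - 25*r^3 + 38*r^2 - 10*r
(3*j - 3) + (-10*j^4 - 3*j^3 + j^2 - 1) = -10*j^4 - 3*j^3 + j^2 + 3*j - 4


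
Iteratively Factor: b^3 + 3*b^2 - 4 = (b + 2)*(b^2 + b - 2) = (b - 1)*(b + 2)*(b + 2)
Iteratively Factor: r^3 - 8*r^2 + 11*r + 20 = (r - 4)*(r^2 - 4*r - 5) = (r - 4)*(r + 1)*(r - 5)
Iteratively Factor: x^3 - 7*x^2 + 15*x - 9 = (x - 3)*(x^2 - 4*x + 3) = (x - 3)*(x - 1)*(x - 3)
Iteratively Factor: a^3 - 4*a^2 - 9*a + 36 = (a - 4)*(a^2 - 9) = (a - 4)*(a + 3)*(a - 3)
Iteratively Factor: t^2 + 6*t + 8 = (t + 2)*(t + 4)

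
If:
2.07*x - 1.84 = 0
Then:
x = 0.89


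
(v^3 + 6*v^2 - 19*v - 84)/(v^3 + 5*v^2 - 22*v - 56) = (v + 3)/(v + 2)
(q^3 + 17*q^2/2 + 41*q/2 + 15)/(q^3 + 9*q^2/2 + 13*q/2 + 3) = (q + 5)/(q + 1)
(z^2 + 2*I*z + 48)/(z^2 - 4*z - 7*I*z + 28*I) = (z^2 + 2*I*z + 48)/(z^2 - 4*z - 7*I*z + 28*I)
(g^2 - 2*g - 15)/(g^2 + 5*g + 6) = (g - 5)/(g + 2)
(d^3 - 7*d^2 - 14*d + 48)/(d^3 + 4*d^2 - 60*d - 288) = (d^2 + d - 6)/(d^2 + 12*d + 36)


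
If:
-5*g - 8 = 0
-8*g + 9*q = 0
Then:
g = -8/5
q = -64/45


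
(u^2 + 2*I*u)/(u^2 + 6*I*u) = (u + 2*I)/(u + 6*I)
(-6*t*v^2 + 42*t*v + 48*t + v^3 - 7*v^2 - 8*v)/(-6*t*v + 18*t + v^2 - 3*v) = (v^2 - 7*v - 8)/(v - 3)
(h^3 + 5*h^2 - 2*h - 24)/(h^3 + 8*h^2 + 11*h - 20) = (h^2 + h - 6)/(h^2 + 4*h - 5)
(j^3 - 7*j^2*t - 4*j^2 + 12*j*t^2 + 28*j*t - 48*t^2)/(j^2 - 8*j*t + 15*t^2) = (-j^2 + 4*j*t + 4*j - 16*t)/(-j + 5*t)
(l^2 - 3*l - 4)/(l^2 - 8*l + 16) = (l + 1)/(l - 4)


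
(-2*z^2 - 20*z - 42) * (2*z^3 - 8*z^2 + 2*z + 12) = -4*z^5 - 24*z^4 + 72*z^3 + 272*z^2 - 324*z - 504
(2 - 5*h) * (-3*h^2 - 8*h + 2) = 15*h^3 + 34*h^2 - 26*h + 4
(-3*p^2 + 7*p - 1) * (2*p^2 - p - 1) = -6*p^4 + 17*p^3 - 6*p^2 - 6*p + 1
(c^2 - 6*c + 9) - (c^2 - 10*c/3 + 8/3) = 19/3 - 8*c/3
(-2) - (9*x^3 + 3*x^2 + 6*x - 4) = -9*x^3 - 3*x^2 - 6*x + 2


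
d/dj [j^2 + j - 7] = 2*j + 1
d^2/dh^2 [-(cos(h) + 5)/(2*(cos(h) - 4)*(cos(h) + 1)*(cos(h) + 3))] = (146*(1 - cos(h)^2)^2 - 60*sin(h)^6 + 4*cos(h)^7 - 15*cos(h)^6 + 46*cos(h)^5 + 514*cos(h)^3 + 1047*cos(h)^2 - 996*cos(h) - 1464)/(2*(cos(h) - 4)^3*(cos(h) + 1)^3*(cos(h) + 3)^3)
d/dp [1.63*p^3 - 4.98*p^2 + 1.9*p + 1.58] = 4.89*p^2 - 9.96*p + 1.9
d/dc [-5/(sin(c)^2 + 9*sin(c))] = 5*(2*sin(c) + 9)*cos(c)/((sin(c) + 9)^2*sin(c)^2)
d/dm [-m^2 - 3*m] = -2*m - 3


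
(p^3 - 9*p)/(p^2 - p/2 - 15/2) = 2*p*(p + 3)/(2*p + 5)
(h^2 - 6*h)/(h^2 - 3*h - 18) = h/(h + 3)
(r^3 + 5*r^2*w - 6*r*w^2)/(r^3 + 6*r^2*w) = (r - w)/r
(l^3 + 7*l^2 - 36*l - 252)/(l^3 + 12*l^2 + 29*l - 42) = (l - 6)/(l - 1)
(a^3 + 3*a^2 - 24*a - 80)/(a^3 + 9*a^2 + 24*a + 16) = (a - 5)/(a + 1)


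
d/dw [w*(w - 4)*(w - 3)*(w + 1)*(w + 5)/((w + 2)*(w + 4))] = (3*w^6 + 22*w^5 - 3*w^4 - 332*w^3 - 438*w^2 + 592*w + 480)/(w^4 + 12*w^3 + 52*w^2 + 96*w + 64)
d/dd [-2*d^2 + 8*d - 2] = 8 - 4*d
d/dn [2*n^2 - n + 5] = 4*n - 1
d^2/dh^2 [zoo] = 0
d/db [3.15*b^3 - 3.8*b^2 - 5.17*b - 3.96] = 9.45*b^2 - 7.6*b - 5.17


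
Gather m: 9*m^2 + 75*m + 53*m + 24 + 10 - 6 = 9*m^2 + 128*m + 28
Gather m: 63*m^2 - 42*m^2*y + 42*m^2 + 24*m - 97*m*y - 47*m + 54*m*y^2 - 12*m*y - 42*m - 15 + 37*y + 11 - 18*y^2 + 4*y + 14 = m^2*(105 - 42*y) + m*(54*y^2 - 109*y - 65) - 18*y^2 + 41*y + 10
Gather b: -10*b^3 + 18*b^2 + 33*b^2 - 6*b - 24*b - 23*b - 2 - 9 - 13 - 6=-10*b^3 + 51*b^2 - 53*b - 30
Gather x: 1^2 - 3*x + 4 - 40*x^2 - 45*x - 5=-40*x^2 - 48*x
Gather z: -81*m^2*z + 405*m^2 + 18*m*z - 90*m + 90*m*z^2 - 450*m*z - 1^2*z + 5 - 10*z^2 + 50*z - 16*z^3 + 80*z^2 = 405*m^2 - 90*m - 16*z^3 + z^2*(90*m + 70) + z*(-81*m^2 - 432*m + 49) + 5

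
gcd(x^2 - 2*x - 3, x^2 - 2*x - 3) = x^2 - 2*x - 3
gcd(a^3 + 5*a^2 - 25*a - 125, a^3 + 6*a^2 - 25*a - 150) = a^2 - 25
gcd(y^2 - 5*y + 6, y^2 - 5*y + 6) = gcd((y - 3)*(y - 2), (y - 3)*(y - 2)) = y^2 - 5*y + 6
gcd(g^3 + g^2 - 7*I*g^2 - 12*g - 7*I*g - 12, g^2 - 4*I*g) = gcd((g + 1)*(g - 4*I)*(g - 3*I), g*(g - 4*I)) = g - 4*I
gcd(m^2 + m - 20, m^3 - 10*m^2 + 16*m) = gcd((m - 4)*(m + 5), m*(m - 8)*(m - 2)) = 1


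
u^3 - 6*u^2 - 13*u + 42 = (u - 7)*(u - 2)*(u + 3)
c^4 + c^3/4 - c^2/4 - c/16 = c*(c - 1/2)*(c + 1/4)*(c + 1/2)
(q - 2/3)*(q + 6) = q^2 + 16*q/3 - 4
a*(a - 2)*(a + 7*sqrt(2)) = a^3 - 2*a^2 + 7*sqrt(2)*a^2 - 14*sqrt(2)*a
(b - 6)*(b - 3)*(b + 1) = b^3 - 8*b^2 + 9*b + 18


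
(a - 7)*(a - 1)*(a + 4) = a^3 - 4*a^2 - 25*a + 28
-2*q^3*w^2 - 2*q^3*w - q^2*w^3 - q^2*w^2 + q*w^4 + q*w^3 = w*(-2*q + w)*(q + w)*(q*w + q)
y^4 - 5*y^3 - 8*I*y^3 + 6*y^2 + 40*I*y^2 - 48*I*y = y*(y - 3)*(y - 2)*(y - 8*I)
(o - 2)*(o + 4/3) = o^2 - 2*o/3 - 8/3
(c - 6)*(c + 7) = c^2 + c - 42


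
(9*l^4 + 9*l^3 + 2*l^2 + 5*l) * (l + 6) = 9*l^5 + 63*l^4 + 56*l^3 + 17*l^2 + 30*l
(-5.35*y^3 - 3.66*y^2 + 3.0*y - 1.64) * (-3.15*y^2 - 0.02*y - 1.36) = 16.8525*y^5 + 11.636*y^4 - 2.1008*y^3 + 10.0836*y^2 - 4.0472*y + 2.2304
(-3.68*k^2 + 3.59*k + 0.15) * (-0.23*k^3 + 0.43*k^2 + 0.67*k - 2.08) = 0.8464*k^5 - 2.4081*k^4 - 0.9564*k^3 + 10.1242*k^2 - 7.3667*k - 0.312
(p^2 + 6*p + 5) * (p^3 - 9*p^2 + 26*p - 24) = p^5 - 3*p^4 - 23*p^3 + 87*p^2 - 14*p - 120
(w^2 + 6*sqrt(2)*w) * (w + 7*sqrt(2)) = w^3 + 13*sqrt(2)*w^2 + 84*w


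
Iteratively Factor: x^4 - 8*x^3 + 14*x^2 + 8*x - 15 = (x - 1)*(x^3 - 7*x^2 + 7*x + 15) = (x - 5)*(x - 1)*(x^2 - 2*x - 3) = (x - 5)*(x - 1)*(x + 1)*(x - 3)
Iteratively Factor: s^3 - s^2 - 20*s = (s - 5)*(s^2 + 4*s) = s*(s - 5)*(s + 4)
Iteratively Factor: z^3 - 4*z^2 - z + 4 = (z + 1)*(z^2 - 5*z + 4) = (z - 1)*(z + 1)*(z - 4)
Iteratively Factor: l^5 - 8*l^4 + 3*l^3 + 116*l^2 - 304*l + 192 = (l - 1)*(l^4 - 7*l^3 - 4*l^2 + 112*l - 192) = (l - 3)*(l - 1)*(l^3 - 4*l^2 - 16*l + 64) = (l - 3)*(l - 1)*(l + 4)*(l^2 - 8*l + 16) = (l - 4)*(l - 3)*(l - 1)*(l + 4)*(l - 4)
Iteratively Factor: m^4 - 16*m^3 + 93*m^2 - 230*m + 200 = (m - 5)*(m^3 - 11*m^2 + 38*m - 40) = (m - 5)*(m - 2)*(m^2 - 9*m + 20) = (m - 5)^2*(m - 2)*(m - 4)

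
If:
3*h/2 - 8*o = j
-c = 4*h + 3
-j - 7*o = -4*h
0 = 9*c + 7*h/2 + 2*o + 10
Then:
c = -89/75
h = -34/75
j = -731/75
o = 17/15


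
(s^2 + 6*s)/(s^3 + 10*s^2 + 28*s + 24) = s/(s^2 + 4*s + 4)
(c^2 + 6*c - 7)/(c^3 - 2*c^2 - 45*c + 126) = (c - 1)/(c^2 - 9*c + 18)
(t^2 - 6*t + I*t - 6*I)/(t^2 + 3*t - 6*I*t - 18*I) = (t^2 + t*(-6 + I) - 6*I)/(t^2 + t*(3 - 6*I) - 18*I)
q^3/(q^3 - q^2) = q/(q - 1)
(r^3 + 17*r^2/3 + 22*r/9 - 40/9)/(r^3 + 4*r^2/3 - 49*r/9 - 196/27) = 3*(3*r^2 + 13*r - 10)/(9*r^2 - 49)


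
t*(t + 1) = t^2 + t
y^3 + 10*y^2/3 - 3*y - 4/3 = (y - 1)*(y + 1/3)*(y + 4)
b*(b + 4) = b^2 + 4*b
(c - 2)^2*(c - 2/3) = c^3 - 14*c^2/3 + 20*c/3 - 8/3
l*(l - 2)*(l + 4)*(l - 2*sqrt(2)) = l^4 - 2*sqrt(2)*l^3 + 2*l^3 - 8*l^2 - 4*sqrt(2)*l^2 + 16*sqrt(2)*l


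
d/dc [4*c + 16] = 4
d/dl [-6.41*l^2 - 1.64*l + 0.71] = -12.82*l - 1.64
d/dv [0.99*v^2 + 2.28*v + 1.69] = 1.98*v + 2.28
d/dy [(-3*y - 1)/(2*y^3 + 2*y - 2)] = (-3*y^3 - 3*y + (3*y + 1)*(3*y^2 + 1) + 3)/(2*(y^3 + y - 1)^2)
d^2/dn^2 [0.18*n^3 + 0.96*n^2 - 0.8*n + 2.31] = 1.08*n + 1.92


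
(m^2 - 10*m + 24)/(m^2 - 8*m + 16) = (m - 6)/(m - 4)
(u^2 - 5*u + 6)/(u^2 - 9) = (u - 2)/(u + 3)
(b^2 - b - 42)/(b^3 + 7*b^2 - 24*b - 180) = (b - 7)/(b^2 + b - 30)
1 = 1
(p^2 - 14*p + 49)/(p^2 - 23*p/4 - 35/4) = 4*(p - 7)/(4*p + 5)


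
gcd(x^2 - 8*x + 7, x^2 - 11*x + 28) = x - 7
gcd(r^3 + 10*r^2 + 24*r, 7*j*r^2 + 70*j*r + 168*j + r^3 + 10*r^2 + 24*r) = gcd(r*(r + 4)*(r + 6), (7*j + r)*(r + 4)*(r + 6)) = r^2 + 10*r + 24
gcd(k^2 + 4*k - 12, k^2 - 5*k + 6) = k - 2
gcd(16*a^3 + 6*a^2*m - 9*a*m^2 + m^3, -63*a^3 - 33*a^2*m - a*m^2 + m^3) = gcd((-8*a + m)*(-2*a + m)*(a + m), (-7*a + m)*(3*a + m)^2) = 1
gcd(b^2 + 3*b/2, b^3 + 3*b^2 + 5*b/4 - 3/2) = b + 3/2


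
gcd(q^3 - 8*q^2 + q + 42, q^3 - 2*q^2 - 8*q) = q + 2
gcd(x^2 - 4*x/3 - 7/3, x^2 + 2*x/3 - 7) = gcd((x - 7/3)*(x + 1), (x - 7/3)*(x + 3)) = x - 7/3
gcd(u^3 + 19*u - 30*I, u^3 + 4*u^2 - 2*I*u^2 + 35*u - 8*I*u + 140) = u + 5*I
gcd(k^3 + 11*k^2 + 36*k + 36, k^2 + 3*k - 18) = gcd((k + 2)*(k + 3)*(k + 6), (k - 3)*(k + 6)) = k + 6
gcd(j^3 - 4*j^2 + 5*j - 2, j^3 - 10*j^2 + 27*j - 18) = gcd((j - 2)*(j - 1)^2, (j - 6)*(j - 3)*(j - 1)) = j - 1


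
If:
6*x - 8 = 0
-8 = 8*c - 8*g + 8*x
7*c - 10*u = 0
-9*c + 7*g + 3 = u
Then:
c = 580/81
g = 769/81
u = 406/81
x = 4/3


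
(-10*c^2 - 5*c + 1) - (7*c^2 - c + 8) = -17*c^2 - 4*c - 7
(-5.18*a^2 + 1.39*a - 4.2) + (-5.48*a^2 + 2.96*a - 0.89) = -10.66*a^2 + 4.35*a - 5.09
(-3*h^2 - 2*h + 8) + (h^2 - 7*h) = -2*h^2 - 9*h + 8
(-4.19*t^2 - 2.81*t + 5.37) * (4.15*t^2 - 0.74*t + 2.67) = -17.3885*t^4 - 8.5609*t^3 + 13.1776*t^2 - 11.4765*t + 14.3379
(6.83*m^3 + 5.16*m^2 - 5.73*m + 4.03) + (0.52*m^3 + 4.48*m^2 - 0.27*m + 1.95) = 7.35*m^3 + 9.64*m^2 - 6.0*m + 5.98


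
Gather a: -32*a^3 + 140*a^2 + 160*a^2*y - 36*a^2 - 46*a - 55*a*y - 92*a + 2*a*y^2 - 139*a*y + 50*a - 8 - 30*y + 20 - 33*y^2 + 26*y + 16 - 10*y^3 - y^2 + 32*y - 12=-32*a^3 + a^2*(160*y + 104) + a*(2*y^2 - 194*y - 88) - 10*y^3 - 34*y^2 + 28*y + 16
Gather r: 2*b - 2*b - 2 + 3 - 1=0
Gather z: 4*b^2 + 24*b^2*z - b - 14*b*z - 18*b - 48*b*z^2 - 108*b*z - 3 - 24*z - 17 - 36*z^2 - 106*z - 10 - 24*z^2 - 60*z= 4*b^2 - 19*b + z^2*(-48*b - 60) + z*(24*b^2 - 122*b - 190) - 30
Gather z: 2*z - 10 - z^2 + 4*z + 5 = -z^2 + 6*z - 5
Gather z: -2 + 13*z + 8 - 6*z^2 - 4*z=-6*z^2 + 9*z + 6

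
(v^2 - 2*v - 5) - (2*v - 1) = v^2 - 4*v - 4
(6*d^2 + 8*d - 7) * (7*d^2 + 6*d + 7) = 42*d^4 + 92*d^3 + 41*d^2 + 14*d - 49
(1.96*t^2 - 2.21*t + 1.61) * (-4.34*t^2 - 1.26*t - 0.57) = -8.5064*t^4 + 7.1218*t^3 - 5.32*t^2 - 0.7689*t - 0.9177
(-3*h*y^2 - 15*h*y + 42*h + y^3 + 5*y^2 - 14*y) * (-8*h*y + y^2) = 24*h^2*y^3 + 120*h^2*y^2 - 336*h^2*y - 11*h*y^4 - 55*h*y^3 + 154*h*y^2 + y^5 + 5*y^4 - 14*y^3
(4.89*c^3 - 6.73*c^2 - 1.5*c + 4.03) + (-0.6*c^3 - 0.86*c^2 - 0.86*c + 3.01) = 4.29*c^3 - 7.59*c^2 - 2.36*c + 7.04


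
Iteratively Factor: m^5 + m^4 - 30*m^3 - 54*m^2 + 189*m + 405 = (m + 3)*(m^4 - 2*m^3 - 24*m^2 + 18*m + 135) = (m - 3)*(m + 3)*(m^3 + m^2 - 21*m - 45) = (m - 3)*(m + 3)^2*(m^2 - 2*m - 15) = (m - 5)*(m - 3)*(m + 3)^2*(m + 3)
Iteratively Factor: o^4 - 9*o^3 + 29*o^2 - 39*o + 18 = (o - 1)*(o^3 - 8*o^2 + 21*o - 18) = (o - 3)*(o - 1)*(o^2 - 5*o + 6) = (o - 3)*(o - 2)*(o - 1)*(o - 3)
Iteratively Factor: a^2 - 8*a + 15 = (a - 3)*(a - 5)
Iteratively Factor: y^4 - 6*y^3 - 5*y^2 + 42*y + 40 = (y - 5)*(y^3 - y^2 - 10*y - 8) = (y - 5)*(y + 1)*(y^2 - 2*y - 8) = (y - 5)*(y - 4)*(y + 1)*(y + 2)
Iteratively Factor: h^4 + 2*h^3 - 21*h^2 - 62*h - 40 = (h - 5)*(h^3 + 7*h^2 + 14*h + 8) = (h - 5)*(h + 4)*(h^2 + 3*h + 2) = (h - 5)*(h + 1)*(h + 4)*(h + 2)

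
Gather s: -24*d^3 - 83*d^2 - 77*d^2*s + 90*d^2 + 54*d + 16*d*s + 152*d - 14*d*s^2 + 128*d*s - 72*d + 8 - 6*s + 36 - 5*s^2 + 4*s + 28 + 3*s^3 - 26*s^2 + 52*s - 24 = -24*d^3 + 7*d^2 + 134*d + 3*s^3 + s^2*(-14*d - 31) + s*(-77*d^2 + 144*d + 50) + 48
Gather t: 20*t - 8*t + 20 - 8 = 12*t + 12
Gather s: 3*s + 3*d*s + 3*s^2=3*s^2 + s*(3*d + 3)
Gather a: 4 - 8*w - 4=-8*w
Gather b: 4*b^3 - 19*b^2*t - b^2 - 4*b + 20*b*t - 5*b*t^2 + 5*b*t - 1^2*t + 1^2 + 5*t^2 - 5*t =4*b^3 + b^2*(-19*t - 1) + b*(-5*t^2 + 25*t - 4) + 5*t^2 - 6*t + 1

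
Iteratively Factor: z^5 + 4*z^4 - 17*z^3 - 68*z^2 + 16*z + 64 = (z + 4)*(z^4 - 17*z^2 + 16) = (z + 1)*(z + 4)*(z^3 - z^2 - 16*z + 16) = (z - 1)*(z + 1)*(z + 4)*(z^2 - 16) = (z - 1)*(z + 1)*(z + 4)^2*(z - 4)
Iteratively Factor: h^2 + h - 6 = (h + 3)*(h - 2)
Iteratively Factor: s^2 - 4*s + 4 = (s - 2)*(s - 2)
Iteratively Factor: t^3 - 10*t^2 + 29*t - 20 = (t - 4)*(t^2 - 6*t + 5) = (t - 4)*(t - 1)*(t - 5)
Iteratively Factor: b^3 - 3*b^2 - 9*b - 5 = (b - 5)*(b^2 + 2*b + 1) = (b - 5)*(b + 1)*(b + 1)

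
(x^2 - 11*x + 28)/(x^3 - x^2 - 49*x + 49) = (x - 4)/(x^2 + 6*x - 7)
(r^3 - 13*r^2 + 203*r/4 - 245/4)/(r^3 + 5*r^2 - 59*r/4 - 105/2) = (2*r^2 - 19*r + 35)/(2*r^2 + 17*r + 30)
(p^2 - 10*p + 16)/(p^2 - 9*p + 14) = (p - 8)/(p - 7)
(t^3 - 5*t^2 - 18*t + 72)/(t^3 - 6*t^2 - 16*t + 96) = (t - 3)/(t - 4)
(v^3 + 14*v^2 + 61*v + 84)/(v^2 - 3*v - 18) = (v^2 + 11*v + 28)/(v - 6)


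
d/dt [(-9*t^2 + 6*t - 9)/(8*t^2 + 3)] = 6*(-8*t^2 + 15*t + 3)/(64*t^4 + 48*t^2 + 9)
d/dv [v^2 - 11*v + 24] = 2*v - 11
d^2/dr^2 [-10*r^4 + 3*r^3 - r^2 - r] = -120*r^2 + 18*r - 2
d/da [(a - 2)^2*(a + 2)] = (a - 2)*(3*a + 2)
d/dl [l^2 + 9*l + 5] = 2*l + 9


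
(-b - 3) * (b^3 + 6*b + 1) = -b^4 - 3*b^3 - 6*b^2 - 19*b - 3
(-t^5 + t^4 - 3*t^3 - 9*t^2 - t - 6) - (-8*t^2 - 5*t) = -t^5 + t^4 - 3*t^3 - t^2 + 4*t - 6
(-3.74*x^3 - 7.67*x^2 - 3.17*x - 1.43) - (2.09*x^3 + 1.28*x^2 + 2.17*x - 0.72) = -5.83*x^3 - 8.95*x^2 - 5.34*x - 0.71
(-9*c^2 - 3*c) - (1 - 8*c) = -9*c^2 + 5*c - 1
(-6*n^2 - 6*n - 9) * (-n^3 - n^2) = 6*n^5 + 12*n^4 + 15*n^3 + 9*n^2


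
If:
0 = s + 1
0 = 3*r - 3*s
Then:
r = -1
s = -1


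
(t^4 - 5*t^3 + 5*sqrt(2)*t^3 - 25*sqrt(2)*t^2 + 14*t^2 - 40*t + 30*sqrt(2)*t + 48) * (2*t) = 2*t^5 - 10*t^4 + 10*sqrt(2)*t^4 - 50*sqrt(2)*t^3 + 28*t^3 - 80*t^2 + 60*sqrt(2)*t^2 + 96*t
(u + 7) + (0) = u + 7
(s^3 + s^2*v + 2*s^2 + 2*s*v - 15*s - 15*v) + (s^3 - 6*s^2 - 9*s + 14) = 2*s^3 + s^2*v - 4*s^2 + 2*s*v - 24*s - 15*v + 14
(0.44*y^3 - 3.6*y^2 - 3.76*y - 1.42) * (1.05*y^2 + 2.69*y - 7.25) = 0.462*y^5 - 2.5964*y^4 - 16.822*y^3 + 14.4946*y^2 + 23.4402*y + 10.295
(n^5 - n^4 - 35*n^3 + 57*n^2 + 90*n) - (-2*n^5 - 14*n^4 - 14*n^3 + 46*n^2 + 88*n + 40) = 3*n^5 + 13*n^4 - 21*n^3 + 11*n^2 + 2*n - 40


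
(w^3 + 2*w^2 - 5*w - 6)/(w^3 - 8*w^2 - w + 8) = (w^2 + w - 6)/(w^2 - 9*w + 8)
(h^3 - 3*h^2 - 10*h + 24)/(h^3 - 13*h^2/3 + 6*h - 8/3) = 3*(h^2 - h - 12)/(3*h^2 - 7*h + 4)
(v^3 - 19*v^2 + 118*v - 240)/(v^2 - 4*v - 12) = (v^2 - 13*v + 40)/(v + 2)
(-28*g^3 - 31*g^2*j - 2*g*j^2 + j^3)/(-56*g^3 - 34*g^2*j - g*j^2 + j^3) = (g + j)/(2*g + j)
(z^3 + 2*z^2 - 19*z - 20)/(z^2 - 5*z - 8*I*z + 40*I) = (z^3 + 2*z^2 - 19*z - 20)/(z^2 - 5*z - 8*I*z + 40*I)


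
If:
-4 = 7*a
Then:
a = -4/7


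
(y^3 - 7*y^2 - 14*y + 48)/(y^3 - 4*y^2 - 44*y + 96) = (y + 3)/(y + 6)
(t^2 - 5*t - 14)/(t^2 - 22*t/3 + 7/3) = 3*(t + 2)/(3*t - 1)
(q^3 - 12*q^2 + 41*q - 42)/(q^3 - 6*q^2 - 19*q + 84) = (q - 2)/(q + 4)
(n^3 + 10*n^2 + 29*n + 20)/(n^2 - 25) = (n^2 + 5*n + 4)/(n - 5)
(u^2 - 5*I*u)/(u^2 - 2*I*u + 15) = u/(u + 3*I)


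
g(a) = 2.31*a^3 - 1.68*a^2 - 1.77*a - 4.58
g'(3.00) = 50.52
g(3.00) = 37.36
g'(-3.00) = 70.68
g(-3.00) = -76.76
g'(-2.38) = 45.48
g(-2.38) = -41.03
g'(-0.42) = 0.86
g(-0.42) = -4.30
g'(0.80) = -0.02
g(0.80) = -5.89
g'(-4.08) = 127.30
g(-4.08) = -182.21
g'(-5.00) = 188.28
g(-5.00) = -326.48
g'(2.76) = 41.75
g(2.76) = 26.30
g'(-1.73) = 24.78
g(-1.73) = -18.51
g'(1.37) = 6.63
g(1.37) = -4.22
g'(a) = 6.93*a^2 - 3.36*a - 1.77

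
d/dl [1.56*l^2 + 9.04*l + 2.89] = 3.12*l + 9.04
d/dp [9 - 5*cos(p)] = 5*sin(p)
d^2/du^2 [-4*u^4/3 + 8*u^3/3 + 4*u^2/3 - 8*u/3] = -16*u^2 + 16*u + 8/3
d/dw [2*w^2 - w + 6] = 4*w - 1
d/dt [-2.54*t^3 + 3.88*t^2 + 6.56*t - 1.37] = -7.62*t^2 + 7.76*t + 6.56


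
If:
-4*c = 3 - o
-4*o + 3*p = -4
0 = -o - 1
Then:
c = -1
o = -1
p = -8/3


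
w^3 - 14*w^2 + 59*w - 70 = (w - 7)*(w - 5)*(w - 2)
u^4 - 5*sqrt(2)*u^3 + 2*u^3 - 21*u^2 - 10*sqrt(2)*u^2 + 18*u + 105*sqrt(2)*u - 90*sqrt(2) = (u - 3)*(u - 1)*(u + 6)*(u - 5*sqrt(2))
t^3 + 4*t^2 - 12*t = t*(t - 2)*(t + 6)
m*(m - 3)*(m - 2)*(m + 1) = m^4 - 4*m^3 + m^2 + 6*m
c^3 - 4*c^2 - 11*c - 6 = (c - 6)*(c + 1)^2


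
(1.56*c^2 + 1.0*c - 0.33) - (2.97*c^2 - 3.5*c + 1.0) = -1.41*c^2 + 4.5*c - 1.33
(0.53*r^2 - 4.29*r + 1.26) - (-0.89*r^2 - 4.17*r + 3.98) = 1.42*r^2 - 0.12*r - 2.72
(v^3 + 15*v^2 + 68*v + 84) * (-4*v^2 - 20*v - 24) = -4*v^5 - 80*v^4 - 596*v^3 - 2056*v^2 - 3312*v - 2016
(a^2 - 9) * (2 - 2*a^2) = -2*a^4 + 20*a^2 - 18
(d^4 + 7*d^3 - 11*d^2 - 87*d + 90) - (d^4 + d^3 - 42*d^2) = 6*d^3 + 31*d^2 - 87*d + 90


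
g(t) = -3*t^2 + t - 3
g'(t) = 1 - 6*t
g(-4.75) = -75.44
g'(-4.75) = 29.50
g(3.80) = -42.52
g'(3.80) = -21.80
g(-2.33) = -21.62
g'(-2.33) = 14.98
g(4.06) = -48.39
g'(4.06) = -23.36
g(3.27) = -31.81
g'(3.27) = -18.62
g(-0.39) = -3.85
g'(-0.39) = 3.34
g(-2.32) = -21.47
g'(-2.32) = 14.92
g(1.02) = -5.10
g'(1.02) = -5.12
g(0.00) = -3.00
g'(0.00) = 1.00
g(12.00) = -423.00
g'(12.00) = -71.00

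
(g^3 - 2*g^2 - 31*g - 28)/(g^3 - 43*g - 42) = (g + 4)/(g + 6)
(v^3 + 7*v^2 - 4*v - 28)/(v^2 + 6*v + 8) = (v^2 + 5*v - 14)/(v + 4)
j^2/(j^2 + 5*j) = j/(j + 5)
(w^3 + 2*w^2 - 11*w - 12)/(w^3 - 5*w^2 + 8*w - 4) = (w^3 + 2*w^2 - 11*w - 12)/(w^3 - 5*w^2 + 8*w - 4)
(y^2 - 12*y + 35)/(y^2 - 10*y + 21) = (y - 5)/(y - 3)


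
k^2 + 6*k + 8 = (k + 2)*(k + 4)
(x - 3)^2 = x^2 - 6*x + 9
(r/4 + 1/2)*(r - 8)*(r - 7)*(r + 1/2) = r^4/4 - 25*r^3/8 + 39*r^2/8 + 125*r/4 + 14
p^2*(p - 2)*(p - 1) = p^4 - 3*p^3 + 2*p^2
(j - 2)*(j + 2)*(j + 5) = j^3 + 5*j^2 - 4*j - 20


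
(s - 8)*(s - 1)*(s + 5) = s^3 - 4*s^2 - 37*s + 40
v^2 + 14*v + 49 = (v + 7)^2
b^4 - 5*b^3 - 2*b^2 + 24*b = b*(b - 4)*(b - 3)*(b + 2)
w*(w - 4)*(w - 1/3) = w^3 - 13*w^2/3 + 4*w/3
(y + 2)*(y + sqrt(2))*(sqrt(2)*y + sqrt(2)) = sqrt(2)*y^3 + 2*y^2 + 3*sqrt(2)*y^2 + 2*sqrt(2)*y + 6*y + 4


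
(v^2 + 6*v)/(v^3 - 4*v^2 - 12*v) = (v + 6)/(v^2 - 4*v - 12)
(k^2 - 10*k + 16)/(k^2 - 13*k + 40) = (k - 2)/(k - 5)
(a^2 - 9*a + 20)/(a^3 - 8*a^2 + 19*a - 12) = (a - 5)/(a^2 - 4*a + 3)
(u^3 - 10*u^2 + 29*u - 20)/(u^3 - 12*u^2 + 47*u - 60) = (u - 1)/(u - 3)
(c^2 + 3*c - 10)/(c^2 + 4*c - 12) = (c + 5)/(c + 6)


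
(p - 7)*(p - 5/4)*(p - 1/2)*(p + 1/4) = p^4 - 17*p^3/2 + 171*p^2/16 - 37*p/32 - 35/32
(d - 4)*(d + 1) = d^2 - 3*d - 4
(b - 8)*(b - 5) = b^2 - 13*b + 40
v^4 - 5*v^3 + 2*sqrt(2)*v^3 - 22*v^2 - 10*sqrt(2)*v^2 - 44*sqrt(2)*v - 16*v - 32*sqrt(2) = (v - 8)*(v + 1)*(v + 2)*(v + 2*sqrt(2))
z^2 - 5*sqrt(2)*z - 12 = (z - 6*sqrt(2))*(z + sqrt(2))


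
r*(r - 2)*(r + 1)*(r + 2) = r^4 + r^3 - 4*r^2 - 4*r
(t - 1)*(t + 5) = t^2 + 4*t - 5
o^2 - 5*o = o*(o - 5)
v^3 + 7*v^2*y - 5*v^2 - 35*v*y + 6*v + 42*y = (v - 3)*(v - 2)*(v + 7*y)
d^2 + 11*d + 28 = (d + 4)*(d + 7)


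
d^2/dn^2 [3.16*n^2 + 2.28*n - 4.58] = 6.32000000000000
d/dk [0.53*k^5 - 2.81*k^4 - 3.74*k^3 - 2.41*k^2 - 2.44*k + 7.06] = 2.65*k^4 - 11.24*k^3 - 11.22*k^2 - 4.82*k - 2.44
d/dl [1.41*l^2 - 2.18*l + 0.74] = 2.82*l - 2.18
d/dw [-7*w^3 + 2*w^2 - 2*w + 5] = -21*w^2 + 4*w - 2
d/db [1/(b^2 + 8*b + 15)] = 2*(-b - 4)/(b^2 + 8*b + 15)^2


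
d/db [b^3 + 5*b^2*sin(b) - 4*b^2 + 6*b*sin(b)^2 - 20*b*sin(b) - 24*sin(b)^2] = 5*b^2*cos(b) + 3*b^2 + 10*b*sin(b) + 6*b*sin(2*b) - 20*b*cos(b) - 8*b + 6*sin(b)^2 - 20*sin(b) - 24*sin(2*b)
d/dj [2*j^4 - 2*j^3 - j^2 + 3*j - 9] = 8*j^3 - 6*j^2 - 2*j + 3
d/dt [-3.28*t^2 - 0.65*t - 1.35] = -6.56*t - 0.65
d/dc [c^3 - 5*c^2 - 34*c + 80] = 3*c^2 - 10*c - 34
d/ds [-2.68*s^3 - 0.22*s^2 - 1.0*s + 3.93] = -8.04*s^2 - 0.44*s - 1.0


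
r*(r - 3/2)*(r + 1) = r^3 - r^2/2 - 3*r/2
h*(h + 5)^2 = h^3 + 10*h^2 + 25*h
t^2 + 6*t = t*(t + 6)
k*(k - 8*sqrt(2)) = k^2 - 8*sqrt(2)*k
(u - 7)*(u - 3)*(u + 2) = u^3 - 8*u^2 + u + 42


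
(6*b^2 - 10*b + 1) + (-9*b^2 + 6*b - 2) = -3*b^2 - 4*b - 1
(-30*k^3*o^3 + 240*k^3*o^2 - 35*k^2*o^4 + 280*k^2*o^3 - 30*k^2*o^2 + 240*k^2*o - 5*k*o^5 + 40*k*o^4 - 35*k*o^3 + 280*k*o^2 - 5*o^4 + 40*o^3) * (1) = -30*k^3*o^3 + 240*k^3*o^2 - 35*k^2*o^4 + 280*k^2*o^3 - 30*k^2*o^2 + 240*k^2*o - 5*k*o^5 + 40*k*o^4 - 35*k*o^3 + 280*k*o^2 - 5*o^4 + 40*o^3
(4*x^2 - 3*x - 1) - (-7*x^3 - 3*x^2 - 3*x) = 7*x^3 + 7*x^2 - 1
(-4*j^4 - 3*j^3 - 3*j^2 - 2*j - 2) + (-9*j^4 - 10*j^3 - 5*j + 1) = -13*j^4 - 13*j^3 - 3*j^2 - 7*j - 1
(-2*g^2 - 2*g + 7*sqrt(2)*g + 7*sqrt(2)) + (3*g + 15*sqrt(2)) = -2*g^2 + g + 7*sqrt(2)*g + 22*sqrt(2)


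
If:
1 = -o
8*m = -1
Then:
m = -1/8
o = -1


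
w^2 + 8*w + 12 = (w + 2)*(w + 6)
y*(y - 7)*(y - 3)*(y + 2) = y^4 - 8*y^3 + y^2 + 42*y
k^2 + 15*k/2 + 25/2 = (k + 5/2)*(k + 5)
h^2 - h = h*(h - 1)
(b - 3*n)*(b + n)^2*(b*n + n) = b^4*n - b^3*n^2 + b^3*n - 5*b^2*n^3 - b^2*n^2 - 3*b*n^4 - 5*b*n^3 - 3*n^4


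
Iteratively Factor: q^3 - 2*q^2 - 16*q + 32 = (q - 4)*(q^2 + 2*q - 8) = (q - 4)*(q - 2)*(q + 4)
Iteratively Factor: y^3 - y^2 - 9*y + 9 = (y + 3)*(y^2 - 4*y + 3) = (y - 1)*(y + 3)*(y - 3)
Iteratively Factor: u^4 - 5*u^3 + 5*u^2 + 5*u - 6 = (u - 1)*(u^3 - 4*u^2 + u + 6) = (u - 2)*(u - 1)*(u^2 - 2*u - 3) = (u - 3)*(u - 2)*(u - 1)*(u + 1)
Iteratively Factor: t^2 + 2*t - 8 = (t + 4)*(t - 2)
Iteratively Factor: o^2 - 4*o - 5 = (o + 1)*(o - 5)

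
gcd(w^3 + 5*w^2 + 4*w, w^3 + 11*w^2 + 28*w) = w^2 + 4*w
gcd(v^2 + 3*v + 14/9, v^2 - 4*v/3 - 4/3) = v + 2/3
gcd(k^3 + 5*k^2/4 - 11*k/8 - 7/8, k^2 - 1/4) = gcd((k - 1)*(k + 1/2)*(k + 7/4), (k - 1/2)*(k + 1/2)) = k + 1/2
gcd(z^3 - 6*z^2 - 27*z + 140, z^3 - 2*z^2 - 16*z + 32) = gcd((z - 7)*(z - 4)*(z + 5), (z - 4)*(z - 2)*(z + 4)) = z - 4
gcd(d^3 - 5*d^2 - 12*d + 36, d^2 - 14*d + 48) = d - 6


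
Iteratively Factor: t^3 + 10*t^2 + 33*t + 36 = (t + 4)*(t^2 + 6*t + 9) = (t + 3)*(t + 4)*(t + 3)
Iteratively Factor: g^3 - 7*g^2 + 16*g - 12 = (g - 2)*(g^2 - 5*g + 6) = (g - 3)*(g - 2)*(g - 2)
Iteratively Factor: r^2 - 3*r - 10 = (r - 5)*(r + 2)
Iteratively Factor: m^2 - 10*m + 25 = (m - 5)*(m - 5)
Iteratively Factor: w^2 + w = (w)*(w + 1)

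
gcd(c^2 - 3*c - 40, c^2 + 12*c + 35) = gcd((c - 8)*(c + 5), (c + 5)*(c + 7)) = c + 5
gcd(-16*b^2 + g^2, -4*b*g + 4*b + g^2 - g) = 4*b - g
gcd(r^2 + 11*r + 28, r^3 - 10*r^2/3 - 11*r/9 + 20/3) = 1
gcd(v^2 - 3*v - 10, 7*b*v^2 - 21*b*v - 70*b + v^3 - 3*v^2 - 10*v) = v^2 - 3*v - 10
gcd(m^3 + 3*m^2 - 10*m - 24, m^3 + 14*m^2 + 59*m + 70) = m + 2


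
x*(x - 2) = x^2 - 2*x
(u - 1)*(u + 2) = u^2 + u - 2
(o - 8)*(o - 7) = o^2 - 15*o + 56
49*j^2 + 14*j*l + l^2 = (7*j + l)^2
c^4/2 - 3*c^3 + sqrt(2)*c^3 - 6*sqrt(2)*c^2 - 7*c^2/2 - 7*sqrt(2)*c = c*(c/2 + 1/2)*(c - 7)*(c + 2*sqrt(2))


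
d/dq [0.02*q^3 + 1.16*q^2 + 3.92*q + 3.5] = 0.06*q^2 + 2.32*q + 3.92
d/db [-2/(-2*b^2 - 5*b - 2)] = 2*(-4*b - 5)/(2*b^2 + 5*b + 2)^2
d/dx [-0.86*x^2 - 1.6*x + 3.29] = -1.72*x - 1.6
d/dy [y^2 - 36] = 2*y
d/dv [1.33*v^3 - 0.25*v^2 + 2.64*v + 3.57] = 3.99*v^2 - 0.5*v + 2.64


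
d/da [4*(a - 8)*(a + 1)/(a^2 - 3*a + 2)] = 8*(2*a^2 + 10*a - 19)/(a^4 - 6*a^3 + 13*a^2 - 12*a + 4)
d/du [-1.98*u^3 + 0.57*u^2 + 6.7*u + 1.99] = -5.94*u^2 + 1.14*u + 6.7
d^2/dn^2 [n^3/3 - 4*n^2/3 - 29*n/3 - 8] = 2*n - 8/3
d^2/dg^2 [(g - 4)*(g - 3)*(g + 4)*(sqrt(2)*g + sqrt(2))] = sqrt(2)*(12*g^2 - 12*g - 38)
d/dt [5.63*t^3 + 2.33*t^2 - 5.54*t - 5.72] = 16.89*t^2 + 4.66*t - 5.54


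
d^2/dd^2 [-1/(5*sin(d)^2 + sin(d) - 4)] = (100*sin(d)^3 - 85*sin(d)^2 + 16*sin(d) - 42)/((sin(d) + 1)^2*(5*sin(d) - 4)^3)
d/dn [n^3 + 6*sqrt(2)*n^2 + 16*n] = 3*n^2 + 12*sqrt(2)*n + 16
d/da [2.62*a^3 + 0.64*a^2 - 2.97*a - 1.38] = 7.86*a^2 + 1.28*a - 2.97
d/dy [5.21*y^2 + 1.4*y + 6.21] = 10.42*y + 1.4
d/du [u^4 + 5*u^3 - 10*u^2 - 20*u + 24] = 4*u^3 + 15*u^2 - 20*u - 20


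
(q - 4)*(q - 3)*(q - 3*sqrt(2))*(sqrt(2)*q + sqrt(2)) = sqrt(2)*q^4 - 6*sqrt(2)*q^3 - 6*q^3 + 5*sqrt(2)*q^2 + 36*q^2 - 30*q + 12*sqrt(2)*q - 72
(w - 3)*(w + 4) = w^2 + w - 12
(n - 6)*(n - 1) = n^2 - 7*n + 6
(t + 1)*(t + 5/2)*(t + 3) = t^3 + 13*t^2/2 + 13*t + 15/2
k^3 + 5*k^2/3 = k^2*(k + 5/3)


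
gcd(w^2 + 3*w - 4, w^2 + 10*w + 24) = w + 4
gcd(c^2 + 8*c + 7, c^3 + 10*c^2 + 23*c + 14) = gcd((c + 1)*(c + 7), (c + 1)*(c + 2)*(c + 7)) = c^2 + 8*c + 7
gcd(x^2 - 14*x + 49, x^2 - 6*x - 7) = x - 7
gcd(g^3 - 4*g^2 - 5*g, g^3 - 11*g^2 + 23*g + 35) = g^2 - 4*g - 5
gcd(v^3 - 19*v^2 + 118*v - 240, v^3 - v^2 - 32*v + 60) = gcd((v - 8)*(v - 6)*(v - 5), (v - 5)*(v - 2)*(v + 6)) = v - 5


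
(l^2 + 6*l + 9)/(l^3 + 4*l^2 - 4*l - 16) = (l^2 + 6*l + 9)/(l^3 + 4*l^2 - 4*l - 16)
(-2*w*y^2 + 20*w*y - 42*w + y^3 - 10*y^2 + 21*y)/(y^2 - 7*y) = -2*w + 6*w/y + y - 3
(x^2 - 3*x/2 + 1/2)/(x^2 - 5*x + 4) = (x - 1/2)/(x - 4)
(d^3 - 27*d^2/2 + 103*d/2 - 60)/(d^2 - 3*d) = d - 21/2 + 20/d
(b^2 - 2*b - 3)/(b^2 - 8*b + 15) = (b + 1)/(b - 5)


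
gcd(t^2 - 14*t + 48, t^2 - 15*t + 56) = t - 8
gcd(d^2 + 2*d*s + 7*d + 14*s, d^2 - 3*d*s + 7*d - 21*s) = d + 7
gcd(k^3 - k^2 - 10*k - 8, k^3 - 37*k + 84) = k - 4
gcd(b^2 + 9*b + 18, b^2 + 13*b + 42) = b + 6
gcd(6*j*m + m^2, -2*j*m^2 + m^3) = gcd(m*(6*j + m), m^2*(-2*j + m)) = m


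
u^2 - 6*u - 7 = (u - 7)*(u + 1)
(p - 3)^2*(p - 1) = p^3 - 7*p^2 + 15*p - 9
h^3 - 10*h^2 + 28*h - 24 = (h - 6)*(h - 2)^2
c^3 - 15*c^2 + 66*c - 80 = (c - 8)*(c - 5)*(c - 2)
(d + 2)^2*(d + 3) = d^3 + 7*d^2 + 16*d + 12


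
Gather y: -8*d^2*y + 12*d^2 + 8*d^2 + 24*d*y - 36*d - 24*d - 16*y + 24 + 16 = 20*d^2 - 60*d + y*(-8*d^2 + 24*d - 16) + 40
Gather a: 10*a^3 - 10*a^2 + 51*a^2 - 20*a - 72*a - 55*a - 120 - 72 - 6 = 10*a^3 + 41*a^2 - 147*a - 198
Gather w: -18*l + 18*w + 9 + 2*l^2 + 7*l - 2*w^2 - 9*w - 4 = 2*l^2 - 11*l - 2*w^2 + 9*w + 5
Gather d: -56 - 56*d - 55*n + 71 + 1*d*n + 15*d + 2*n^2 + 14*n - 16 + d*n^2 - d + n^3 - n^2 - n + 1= d*(n^2 + n - 42) + n^3 + n^2 - 42*n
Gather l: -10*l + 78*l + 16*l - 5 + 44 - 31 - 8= 84*l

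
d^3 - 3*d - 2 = (d - 2)*(d + 1)^2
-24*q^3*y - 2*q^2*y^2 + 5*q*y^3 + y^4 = y*(-2*q + y)*(3*q + y)*(4*q + y)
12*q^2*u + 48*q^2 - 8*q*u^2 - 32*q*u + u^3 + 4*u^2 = (-6*q + u)*(-2*q + u)*(u + 4)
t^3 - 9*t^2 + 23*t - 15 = (t - 5)*(t - 3)*(t - 1)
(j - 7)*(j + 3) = j^2 - 4*j - 21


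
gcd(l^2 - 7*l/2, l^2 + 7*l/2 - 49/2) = l - 7/2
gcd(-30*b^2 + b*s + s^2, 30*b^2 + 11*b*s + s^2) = 6*b + s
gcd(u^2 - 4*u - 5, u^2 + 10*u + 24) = 1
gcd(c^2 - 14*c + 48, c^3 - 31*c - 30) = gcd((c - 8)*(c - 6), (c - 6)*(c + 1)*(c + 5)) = c - 6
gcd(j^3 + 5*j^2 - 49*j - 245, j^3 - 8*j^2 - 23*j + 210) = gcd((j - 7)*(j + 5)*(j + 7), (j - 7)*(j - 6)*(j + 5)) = j^2 - 2*j - 35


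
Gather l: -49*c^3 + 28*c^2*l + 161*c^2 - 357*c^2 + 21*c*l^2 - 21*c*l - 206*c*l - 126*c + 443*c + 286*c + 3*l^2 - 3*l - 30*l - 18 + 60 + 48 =-49*c^3 - 196*c^2 + 603*c + l^2*(21*c + 3) + l*(28*c^2 - 227*c - 33) + 90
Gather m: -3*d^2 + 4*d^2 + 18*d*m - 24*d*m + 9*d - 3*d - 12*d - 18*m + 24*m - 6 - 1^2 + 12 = d^2 - 6*d + m*(6 - 6*d) + 5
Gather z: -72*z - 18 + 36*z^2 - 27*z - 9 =36*z^2 - 99*z - 27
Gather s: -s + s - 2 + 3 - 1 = 0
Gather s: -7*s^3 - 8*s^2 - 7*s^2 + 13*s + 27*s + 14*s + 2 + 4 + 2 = -7*s^3 - 15*s^2 + 54*s + 8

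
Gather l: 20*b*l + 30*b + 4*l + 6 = 30*b + l*(20*b + 4) + 6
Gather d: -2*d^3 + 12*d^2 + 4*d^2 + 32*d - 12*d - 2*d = -2*d^3 + 16*d^2 + 18*d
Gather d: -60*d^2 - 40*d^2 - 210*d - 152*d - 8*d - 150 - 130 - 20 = -100*d^2 - 370*d - 300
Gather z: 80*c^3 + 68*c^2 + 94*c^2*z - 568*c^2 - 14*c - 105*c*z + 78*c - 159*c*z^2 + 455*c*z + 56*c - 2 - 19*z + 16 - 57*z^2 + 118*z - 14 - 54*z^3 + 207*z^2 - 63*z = 80*c^3 - 500*c^2 + 120*c - 54*z^3 + z^2*(150 - 159*c) + z*(94*c^2 + 350*c + 36)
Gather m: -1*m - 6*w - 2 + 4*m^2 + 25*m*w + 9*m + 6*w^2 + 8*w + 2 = 4*m^2 + m*(25*w + 8) + 6*w^2 + 2*w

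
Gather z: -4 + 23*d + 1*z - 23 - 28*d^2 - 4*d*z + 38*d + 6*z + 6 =-28*d^2 + 61*d + z*(7 - 4*d) - 21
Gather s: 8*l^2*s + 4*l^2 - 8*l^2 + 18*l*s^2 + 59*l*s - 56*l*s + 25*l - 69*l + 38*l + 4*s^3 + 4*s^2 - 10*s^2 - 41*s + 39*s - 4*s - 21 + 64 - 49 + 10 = -4*l^2 - 6*l + 4*s^3 + s^2*(18*l - 6) + s*(8*l^2 + 3*l - 6) + 4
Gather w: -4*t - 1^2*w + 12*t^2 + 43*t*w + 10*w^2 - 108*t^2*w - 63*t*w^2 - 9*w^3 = 12*t^2 - 4*t - 9*w^3 + w^2*(10 - 63*t) + w*(-108*t^2 + 43*t - 1)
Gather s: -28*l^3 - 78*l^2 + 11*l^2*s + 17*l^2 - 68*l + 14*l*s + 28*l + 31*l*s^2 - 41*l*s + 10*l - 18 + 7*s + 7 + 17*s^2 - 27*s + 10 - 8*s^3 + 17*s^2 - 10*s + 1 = -28*l^3 - 61*l^2 - 30*l - 8*s^3 + s^2*(31*l + 34) + s*(11*l^2 - 27*l - 30)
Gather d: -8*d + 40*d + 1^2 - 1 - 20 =32*d - 20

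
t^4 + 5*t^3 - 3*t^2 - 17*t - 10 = (t - 2)*(t + 1)^2*(t + 5)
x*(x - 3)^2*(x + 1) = x^4 - 5*x^3 + 3*x^2 + 9*x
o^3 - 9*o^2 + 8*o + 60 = (o - 6)*(o - 5)*(o + 2)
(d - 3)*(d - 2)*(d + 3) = d^3 - 2*d^2 - 9*d + 18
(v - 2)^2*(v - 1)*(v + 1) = v^4 - 4*v^3 + 3*v^2 + 4*v - 4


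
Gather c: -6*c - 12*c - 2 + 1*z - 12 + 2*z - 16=-18*c + 3*z - 30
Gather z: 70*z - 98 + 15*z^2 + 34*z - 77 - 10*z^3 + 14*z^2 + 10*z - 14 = -10*z^3 + 29*z^2 + 114*z - 189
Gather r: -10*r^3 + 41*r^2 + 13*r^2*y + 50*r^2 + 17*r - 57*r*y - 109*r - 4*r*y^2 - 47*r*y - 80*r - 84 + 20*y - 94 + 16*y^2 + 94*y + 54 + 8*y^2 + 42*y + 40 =-10*r^3 + r^2*(13*y + 91) + r*(-4*y^2 - 104*y - 172) + 24*y^2 + 156*y - 84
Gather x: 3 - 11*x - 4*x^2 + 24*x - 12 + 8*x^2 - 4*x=4*x^2 + 9*x - 9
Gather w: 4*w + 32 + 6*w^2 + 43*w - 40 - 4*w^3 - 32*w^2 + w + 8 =-4*w^3 - 26*w^2 + 48*w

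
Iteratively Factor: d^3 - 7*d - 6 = (d + 1)*(d^2 - d - 6) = (d - 3)*(d + 1)*(d + 2)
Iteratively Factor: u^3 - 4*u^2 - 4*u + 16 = (u + 2)*(u^2 - 6*u + 8) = (u - 4)*(u + 2)*(u - 2)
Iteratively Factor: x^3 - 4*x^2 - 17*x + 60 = (x - 3)*(x^2 - x - 20) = (x - 3)*(x + 4)*(x - 5)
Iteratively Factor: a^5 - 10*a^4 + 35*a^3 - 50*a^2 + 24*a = (a - 1)*(a^4 - 9*a^3 + 26*a^2 - 24*a) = a*(a - 1)*(a^3 - 9*a^2 + 26*a - 24) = a*(a - 4)*(a - 1)*(a^2 - 5*a + 6) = a*(a - 4)*(a - 3)*(a - 1)*(a - 2)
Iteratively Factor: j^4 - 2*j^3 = (j)*(j^3 - 2*j^2) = j^2*(j^2 - 2*j) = j^3*(j - 2)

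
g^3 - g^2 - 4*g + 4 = (g - 2)*(g - 1)*(g + 2)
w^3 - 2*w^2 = w^2*(w - 2)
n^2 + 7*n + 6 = (n + 1)*(n + 6)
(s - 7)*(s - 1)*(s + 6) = s^3 - 2*s^2 - 41*s + 42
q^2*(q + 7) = q^3 + 7*q^2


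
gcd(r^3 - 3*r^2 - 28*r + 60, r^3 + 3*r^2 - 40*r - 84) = r - 6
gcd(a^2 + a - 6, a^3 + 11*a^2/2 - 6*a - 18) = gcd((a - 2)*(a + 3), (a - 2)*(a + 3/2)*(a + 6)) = a - 2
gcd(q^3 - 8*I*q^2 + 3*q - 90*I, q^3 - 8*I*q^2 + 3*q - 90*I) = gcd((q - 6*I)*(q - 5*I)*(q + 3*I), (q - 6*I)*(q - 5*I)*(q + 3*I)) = q^3 - 8*I*q^2 + 3*q - 90*I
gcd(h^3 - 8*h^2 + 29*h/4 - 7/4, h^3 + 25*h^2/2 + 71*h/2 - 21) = h - 1/2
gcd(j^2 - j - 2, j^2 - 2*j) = j - 2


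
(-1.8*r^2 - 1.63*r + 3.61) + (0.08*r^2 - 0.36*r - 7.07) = -1.72*r^2 - 1.99*r - 3.46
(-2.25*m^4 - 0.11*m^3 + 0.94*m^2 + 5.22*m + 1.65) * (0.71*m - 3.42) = -1.5975*m^5 + 7.6169*m^4 + 1.0436*m^3 + 0.4914*m^2 - 16.6809*m - 5.643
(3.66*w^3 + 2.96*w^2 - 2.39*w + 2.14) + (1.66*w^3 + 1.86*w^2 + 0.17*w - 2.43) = 5.32*w^3 + 4.82*w^2 - 2.22*w - 0.29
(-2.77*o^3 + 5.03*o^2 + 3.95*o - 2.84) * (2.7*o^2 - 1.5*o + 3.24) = -7.479*o^5 + 17.736*o^4 - 5.8548*o^3 + 2.7042*o^2 + 17.058*o - 9.2016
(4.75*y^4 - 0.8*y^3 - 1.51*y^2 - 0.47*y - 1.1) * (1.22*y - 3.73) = 5.795*y^5 - 18.6935*y^4 + 1.1418*y^3 + 5.0589*y^2 + 0.4111*y + 4.103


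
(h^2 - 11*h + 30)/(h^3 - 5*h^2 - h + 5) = (h - 6)/(h^2 - 1)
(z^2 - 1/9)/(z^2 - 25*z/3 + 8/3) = (z + 1/3)/(z - 8)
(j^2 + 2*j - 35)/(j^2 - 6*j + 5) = (j + 7)/(j - 1)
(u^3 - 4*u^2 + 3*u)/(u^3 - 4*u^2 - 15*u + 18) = u*(u - 3)/(u^2 - 3*u - 18)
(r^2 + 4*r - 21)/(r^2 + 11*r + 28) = (r - 3)/(r + 4)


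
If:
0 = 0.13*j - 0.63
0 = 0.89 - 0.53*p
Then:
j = 4.85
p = 1.68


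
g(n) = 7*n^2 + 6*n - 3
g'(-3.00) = -36.00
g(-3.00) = 42.00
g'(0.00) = 6.00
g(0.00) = -3.00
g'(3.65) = 57.10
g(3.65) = 112.16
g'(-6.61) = -86.54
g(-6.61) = 263.18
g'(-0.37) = 0.82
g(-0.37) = -4.26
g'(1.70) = 29.80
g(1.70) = 27.43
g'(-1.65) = -17.10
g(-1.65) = 6.16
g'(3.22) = 51.08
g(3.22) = 88.90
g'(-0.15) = 3.90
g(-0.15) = -3.74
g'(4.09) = 63.26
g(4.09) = 138.64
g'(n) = 14*n + 6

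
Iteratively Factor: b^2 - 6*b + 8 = (b - 2)*(b - 4)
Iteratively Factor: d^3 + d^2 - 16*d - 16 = (d + 1)*(d^2 - 16) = (d - 4)*(d + 1)*(d + 4)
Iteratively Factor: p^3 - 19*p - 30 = (p + 2)*(p^2 - 2*p - 15) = (p + 2)*(p + 3)*(p - 5)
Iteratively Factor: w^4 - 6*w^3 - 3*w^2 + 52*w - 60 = (w + 3)*(w^3 - 9*w^2 + 24*w - 20) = (w - 2)*(w + 3)*(w^2 - 7*w + 10) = (w - 5)*(w - 2)*(w + 3)*(w - 2)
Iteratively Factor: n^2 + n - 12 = (n + 4)*(n - 3)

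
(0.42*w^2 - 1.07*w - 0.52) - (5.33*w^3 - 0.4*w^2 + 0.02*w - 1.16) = -5.33*w^3 + 0.82*w^2 - 1.09*w + 0.64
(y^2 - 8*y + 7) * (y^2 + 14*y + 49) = y^4 + 6*y^3 - 56*y^2 - 294*y + 343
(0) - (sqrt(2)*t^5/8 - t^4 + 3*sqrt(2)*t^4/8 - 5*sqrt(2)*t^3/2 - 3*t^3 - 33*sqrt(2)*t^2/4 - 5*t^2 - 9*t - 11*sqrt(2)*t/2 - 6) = -sqrt(2)*t^5/8 - 3*sqrt(2)*t^4/8 + t^4 + 3*t^3 + 5*sqrt(2)*t^3/2 + 5*t^2 + 33*sqrt(2)*t^2/4 + 11*sqrt(2)*t/2 + 9*t + 6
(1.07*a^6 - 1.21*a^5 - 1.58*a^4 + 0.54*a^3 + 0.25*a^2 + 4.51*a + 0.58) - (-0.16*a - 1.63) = 1.07*a^6 - 1.21*a^5 - 1.58*a^4 + 0.54*a^3 + 0.25*a^2 + 4.67*a + 2.21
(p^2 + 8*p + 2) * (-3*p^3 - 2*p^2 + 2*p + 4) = -3*p^5 - 26*p^4 - 20*p^3 + 16*p^2 + 36*p + 8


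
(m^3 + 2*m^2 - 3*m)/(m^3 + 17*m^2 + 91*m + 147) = m*(m - 1)/(m^2 + 14*m + 49)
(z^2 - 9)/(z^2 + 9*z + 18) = (z - 3)/(z + 6)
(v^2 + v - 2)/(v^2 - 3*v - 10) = (v - 1)/(v - 5)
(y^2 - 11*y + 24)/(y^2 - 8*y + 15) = (y - 8)/(y - 5)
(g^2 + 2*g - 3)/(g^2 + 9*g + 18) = (g - 1)/(g + 6)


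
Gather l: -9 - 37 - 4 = -50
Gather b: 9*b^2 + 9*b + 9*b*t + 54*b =9*b^2 + b*(9*t + 63)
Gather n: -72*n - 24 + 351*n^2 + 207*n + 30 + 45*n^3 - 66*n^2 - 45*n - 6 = 45*n^3 + 285*n^2 + 90*n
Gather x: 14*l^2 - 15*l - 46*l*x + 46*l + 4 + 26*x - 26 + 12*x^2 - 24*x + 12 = 14*l^2 + 31*l + 12*x^2 + x*(2 - 46*l) - 10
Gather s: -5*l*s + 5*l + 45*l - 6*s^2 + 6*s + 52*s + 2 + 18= 50*l - 6*s^2 + s*(58 - 5*l) + 20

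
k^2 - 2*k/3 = k*(k - 2/3)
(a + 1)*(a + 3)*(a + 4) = a^3 + 8*a^2 + 19*a + 12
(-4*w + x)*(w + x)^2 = -4*w^3 - 7*w^2*x - 2*w*x^2 + x^3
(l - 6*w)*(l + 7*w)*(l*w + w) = l^3*w + l^2*w^2 + l^2*w - 42*l*w^3 + l*w^2 - 42*w^3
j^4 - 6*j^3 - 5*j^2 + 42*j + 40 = (j - 5)*(j - 4)*(j + 1)*(j + 2)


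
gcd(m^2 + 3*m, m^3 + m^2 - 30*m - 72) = m + 3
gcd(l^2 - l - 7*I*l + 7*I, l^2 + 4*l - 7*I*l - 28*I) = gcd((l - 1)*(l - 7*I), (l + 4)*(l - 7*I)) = l - 7*I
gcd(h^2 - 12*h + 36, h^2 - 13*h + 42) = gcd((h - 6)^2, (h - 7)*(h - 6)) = h - 6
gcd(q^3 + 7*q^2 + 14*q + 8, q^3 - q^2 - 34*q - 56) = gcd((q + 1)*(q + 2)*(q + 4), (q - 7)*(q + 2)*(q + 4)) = q^2 + 6*q + 8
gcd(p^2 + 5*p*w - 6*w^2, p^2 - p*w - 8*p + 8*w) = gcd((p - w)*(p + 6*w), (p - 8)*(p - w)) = p - w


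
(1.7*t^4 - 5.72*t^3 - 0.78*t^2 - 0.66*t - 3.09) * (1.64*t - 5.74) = 2.788*t^5 - 19.1388*t^4 + 31.5536*t^3 + 3.3948*t^2 - 1.2792*t + 17.7366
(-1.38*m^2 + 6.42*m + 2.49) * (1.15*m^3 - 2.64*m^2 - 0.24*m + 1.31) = -1.587*m^5 + 11.0262*m^4 - 13.7541*m^3 - 9.9222*m^2 + 7.8126*m + 3.2619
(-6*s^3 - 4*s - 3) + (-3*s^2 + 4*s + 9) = -6*s^3 - 3*s^2 + 6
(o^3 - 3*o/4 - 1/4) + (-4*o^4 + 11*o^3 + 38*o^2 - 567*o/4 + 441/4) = -4*o^4 + 12*o^3 + 38*o^2 - 285*o/2 + 110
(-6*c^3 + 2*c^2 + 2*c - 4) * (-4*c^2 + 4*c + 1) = 24*c^5 - 32*c^4 - 6*c^3 + 26*c^2 - 14*c - 4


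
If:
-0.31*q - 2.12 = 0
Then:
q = -6.84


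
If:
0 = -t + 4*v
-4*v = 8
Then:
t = -8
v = -2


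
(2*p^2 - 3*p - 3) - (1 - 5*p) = 2*p^2 + 2*p - 4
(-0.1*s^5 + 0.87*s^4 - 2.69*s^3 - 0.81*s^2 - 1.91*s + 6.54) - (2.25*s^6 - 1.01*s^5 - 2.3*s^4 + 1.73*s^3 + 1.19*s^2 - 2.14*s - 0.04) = -2.25*s^6 + 0.91*s^5 + 3.17*s^4 - 4.42*s^3 - 2.0*s^2 + 0.23*s + 6.58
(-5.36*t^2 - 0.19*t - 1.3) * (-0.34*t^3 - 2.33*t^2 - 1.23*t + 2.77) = 1.8224*t^5 + 12.5534*t^4 + 7.4775*t^3 - 11.5845*t^2 + 1.0727*t - 3.601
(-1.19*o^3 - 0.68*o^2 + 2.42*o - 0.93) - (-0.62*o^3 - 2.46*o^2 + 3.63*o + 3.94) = -0.57*o^3 + 1.78*o^2 - 1.21*o - 4.87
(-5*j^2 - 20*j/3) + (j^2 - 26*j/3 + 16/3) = -4*j^2 - 46*j/3 + 16/3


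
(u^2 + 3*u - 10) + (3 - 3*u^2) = -2*u^2 + 3*u - 7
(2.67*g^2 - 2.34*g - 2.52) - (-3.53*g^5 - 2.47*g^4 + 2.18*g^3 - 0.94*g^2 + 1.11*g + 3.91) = 3.53*g^5 + 2.47*g^4 - 2.18*g^3 + 3.61*g^2 - 3.45*g - 6.43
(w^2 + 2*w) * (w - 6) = w^3 - 4*w^2 - 12*w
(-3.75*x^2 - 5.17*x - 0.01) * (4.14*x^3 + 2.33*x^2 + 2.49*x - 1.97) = -15.525*x^5 - 30.1413*x^4 - 21.425*x^3 - 5.5091*x^2 + 10.16*x + 0.0197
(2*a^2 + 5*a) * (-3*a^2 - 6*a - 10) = -6*a^4 - 27*a^3 - 50*a^2 - 50*a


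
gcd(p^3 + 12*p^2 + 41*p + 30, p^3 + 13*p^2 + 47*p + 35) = p^2 + 6*p + 5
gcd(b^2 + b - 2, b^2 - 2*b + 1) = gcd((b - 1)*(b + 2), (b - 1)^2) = b - 1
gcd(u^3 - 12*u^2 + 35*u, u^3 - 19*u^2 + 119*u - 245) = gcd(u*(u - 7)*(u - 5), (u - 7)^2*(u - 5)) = u^2 - 12*u + 35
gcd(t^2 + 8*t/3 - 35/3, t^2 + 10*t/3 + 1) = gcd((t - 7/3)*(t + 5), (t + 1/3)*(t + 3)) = 1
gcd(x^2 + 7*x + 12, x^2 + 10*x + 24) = x + 4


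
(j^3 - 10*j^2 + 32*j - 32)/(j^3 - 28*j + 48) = (j - 4)/(j + 6)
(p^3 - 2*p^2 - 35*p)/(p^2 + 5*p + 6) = p*(p^2 - 2*p - 35)/(p^2 + 5*p + 6)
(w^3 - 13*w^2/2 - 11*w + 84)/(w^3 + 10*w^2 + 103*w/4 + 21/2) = 2*(w^2 - 10*w + 24)/(2*w^2 + 13*w + 6)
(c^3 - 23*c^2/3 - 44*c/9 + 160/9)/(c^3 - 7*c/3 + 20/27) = 3*(c - 8)/(3*c - 1)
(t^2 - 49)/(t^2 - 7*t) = (t + 7)/t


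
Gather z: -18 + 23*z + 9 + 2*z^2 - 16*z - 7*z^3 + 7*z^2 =-7*z^3 + 9*z^2 + 7*z - 9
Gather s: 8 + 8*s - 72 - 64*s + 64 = -56*s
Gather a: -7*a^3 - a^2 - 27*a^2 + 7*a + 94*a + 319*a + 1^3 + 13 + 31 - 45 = -7*a^3 - 28*a^2 + 420*a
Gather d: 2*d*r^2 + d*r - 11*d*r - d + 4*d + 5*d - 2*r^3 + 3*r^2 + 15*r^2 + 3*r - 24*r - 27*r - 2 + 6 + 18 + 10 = d*(2*r^2 - 10*r + 8) - 2*r^3 + 18*r^2 - 48*r + 32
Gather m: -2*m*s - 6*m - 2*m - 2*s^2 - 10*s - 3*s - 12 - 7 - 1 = m*(-2*s - 8) - 2*s^2 - 13*s - 20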